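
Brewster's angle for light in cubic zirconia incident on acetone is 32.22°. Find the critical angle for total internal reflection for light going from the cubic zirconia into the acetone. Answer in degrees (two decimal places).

From Brewster, n₂/n₁ = tan θ_B = tan 32.22° = 0.6302.
Then sin θ_c = n₂/n₁ = 0.6302, so θ_c = arcsin 0.6302 = 39.07°.

θ_c ≈ 39.07°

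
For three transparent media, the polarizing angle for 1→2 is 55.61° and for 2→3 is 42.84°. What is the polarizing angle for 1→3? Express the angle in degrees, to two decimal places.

n₂/n₁ = tan 55.61° = 1.4610 and n₃/n₂ = tan 42.84° = 0.9273.
n₃/n₁ = 1.3548. Then tan θ_B(1→3) = n₃/n₁, so θ_B(1→3) = arctan(1.3548) = 53.57°.

θ_B ≈ 53.57°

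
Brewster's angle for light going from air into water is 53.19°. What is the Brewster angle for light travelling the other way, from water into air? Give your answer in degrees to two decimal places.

tan θ_B' = n₁/n₂ = 1/tan θ_B, so θ_B' = 90° − θ_B.
θ_B' = 90° − 53.19° = 36.81°.

θ_B' ≈ 36.81°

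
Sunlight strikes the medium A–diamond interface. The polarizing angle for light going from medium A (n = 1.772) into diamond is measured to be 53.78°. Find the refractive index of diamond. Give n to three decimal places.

At the polarizing angle, tan θ_B = n₂/n₁ with n₁ on the incident side (medium A) and n₂ on the transmitted side (diamond).
n₂ = n₁ tan θ_B = 1.772 × tan 53.78° = 2.419.

n ≈ 2.419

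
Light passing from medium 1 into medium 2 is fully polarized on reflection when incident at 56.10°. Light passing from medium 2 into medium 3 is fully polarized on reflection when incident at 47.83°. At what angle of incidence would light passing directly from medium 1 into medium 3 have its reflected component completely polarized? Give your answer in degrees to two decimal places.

θ_B ≈ 58.67°

Each Brewster angle gives a ratio: n₂/n₁ = tan 56.10° = 1.4882, n₃/n₂ = tan 47.83° = 1.1040.
Multiplying, n₃/n₁ = 1.4882 × 1.1040 = 1.6429, and θ_B(1→3) = arctan 1.6429 = 58.67°.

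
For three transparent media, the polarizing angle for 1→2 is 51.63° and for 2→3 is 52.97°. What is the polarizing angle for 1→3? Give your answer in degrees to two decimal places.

θ_B ≈ 59.15°

n₂/n₁ = tan 51.63° = 1.2630 and n₃/n₂ = tan 52.97° = 1.3256.
So n₃/n₁ = (n₂/n₁)(n₃/n₂) = 1.2630 × 1.3256 = 1.6743.
θ_B(1→3) = arctan(1.6743) = 59.15°.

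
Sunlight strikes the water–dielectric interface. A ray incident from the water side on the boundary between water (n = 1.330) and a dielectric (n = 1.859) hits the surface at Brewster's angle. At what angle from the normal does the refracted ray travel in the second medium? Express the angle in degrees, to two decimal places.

θ_B = arctan(n₂/n₁) = arctan(1.859/1.330) = 54.42°.
The refracted ray is perpendicular to the reflected ray, so θ_t = 90° − θ_B = 35.58°.

θ_t ≈ 35.58°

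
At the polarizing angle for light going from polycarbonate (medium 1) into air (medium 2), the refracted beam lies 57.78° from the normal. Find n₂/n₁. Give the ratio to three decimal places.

θ_B + θ_t = 90°, so θ_B = 90° − 57.78° = 32.22°.
tan θ_B = n₂/n₁, so n₂/n₁ = tan 32.22° = 0.630.

n₂/n₁ ≈ 0.630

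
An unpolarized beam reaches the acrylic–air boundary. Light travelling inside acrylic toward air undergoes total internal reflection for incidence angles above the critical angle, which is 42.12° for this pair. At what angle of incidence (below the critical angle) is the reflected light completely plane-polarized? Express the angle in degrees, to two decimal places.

At the critical angle sin θ_c = n₂/n₁, giving n₂/n₁ = sin 42.12° = 0.6707.
Then tan θ_B = n₂/n₁ = 0.6707, so θ_B = arctan 0.6707 = 33.85°.

θ_B ≈ 33.85°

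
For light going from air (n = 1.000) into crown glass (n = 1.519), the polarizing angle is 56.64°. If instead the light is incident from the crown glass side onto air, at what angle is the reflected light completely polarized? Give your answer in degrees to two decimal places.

θ_B' ≈ 33.36°

Reversing the direction swaps n₁ and n₂, so tan θ_B' = 1/tan θ_B and θ_B' = 90° − θ_B.
Hence θ_B' = 90° − 56.64° = 33.36°.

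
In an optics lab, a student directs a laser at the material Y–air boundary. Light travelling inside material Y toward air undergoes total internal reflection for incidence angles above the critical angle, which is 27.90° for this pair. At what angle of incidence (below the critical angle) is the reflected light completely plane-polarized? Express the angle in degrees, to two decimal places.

n₂/n₁ = sin θ_c = sin 27.90° = 0.4679.
tan θ_B equals the same ratio, so θ_B = arctan(0.4679) = 25.08°.

θ_B ≈ 25.08°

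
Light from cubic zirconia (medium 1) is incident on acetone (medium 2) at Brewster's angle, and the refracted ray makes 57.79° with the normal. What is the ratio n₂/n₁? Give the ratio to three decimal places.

n₂/n₁ ≈ 0.630

At Brewster incidence θ_B = 90° − θ_t = 90° − 57.79° = 32.21°.
Then n₂/n₁ = tan θ_B = tan 32.21° = 0.630.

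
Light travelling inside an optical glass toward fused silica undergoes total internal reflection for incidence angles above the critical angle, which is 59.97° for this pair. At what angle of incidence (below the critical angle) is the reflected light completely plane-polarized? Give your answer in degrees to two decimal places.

At the critical angle sin θ_c = n₂/n₁, giving n₂/n₁ = sin 59.97° = 0.8658.
Then tan θ_B = n₂/n₁ = 0.8658, so θ_B = arctan 0.8658 = 40.88°.

θ_B ≈ 40.88°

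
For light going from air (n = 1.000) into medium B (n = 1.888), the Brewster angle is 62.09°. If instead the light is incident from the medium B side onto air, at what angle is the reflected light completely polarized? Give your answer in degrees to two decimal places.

θ_B' ≈ 27.91°

The two Brewster angles are complementary: θ_B' = 90° − θ_B = 90° − 62.09° = 27.91°.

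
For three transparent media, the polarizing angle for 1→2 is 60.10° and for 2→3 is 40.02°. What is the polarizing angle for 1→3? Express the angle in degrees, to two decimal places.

n₂/n₁ = tan 60.10° = 1.7391 and n₃/n₂ = tan 40.02° = 0.8397.
Multiplying, n₃/n₁ = 1.7391 × 0.8397 = 1.4603, and θ_B(1→3) = arctan 1.4603 = 55.60°.

θ_B ≈ 55.60°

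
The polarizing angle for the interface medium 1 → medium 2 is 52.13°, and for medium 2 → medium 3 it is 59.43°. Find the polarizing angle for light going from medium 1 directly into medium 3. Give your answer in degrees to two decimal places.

Each Brewster angle gives a ratio: n₂/n₁ = tan 52.13° = 1.2859, n₃/n₂ = tan 59.43° = 1.6929.
Multiplying, n₃/n₁ = 1.2859 × 1.6929 = 2.1770, and θ_B(1→3) = arctan 2.1770 = 65.33°.

θ_B ≈ 65.33°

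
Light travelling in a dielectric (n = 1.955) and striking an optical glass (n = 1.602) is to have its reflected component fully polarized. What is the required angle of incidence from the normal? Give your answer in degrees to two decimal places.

θ_B ≈ 39.33°

At Brewster's angle the reflected and refracted rays are perpendicular, which with Snell's law gives tan θ_B = n₂/n₁.
Here n₂/n₁ = 1.602/1.955 = 0.8194, and Brewster's law gives tan θ_B = n₂/n₁. Taking the arctangent, θ_B = 39.33°.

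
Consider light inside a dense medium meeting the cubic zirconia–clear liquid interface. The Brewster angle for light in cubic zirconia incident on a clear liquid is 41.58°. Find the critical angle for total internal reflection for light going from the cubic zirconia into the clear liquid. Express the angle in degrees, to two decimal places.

n₂/n₁ = tan 41.58° = 0.8872; the critical angle satisfies sin θ_c = n₂/n₁.
θ_c = arcsin(0.8872) = 62.53°.

θ_c ≈ 62.53°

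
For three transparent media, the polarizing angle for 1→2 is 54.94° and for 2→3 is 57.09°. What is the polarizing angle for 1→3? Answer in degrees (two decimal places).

θ_B ≈ 65.57°

Each Brewster angle gives a ratio: n₂/n₁ = tan 54.94° = 1.4250, n₃/n₂ = tan 57.09° = 1.5452.
So n₃/n₁ = (n₂/n₁)(n₃/n₂) = 1.4250 × 1.5452 = 2.2018.
θ_B(1→3) = arctan(2.2018) = 65.57°.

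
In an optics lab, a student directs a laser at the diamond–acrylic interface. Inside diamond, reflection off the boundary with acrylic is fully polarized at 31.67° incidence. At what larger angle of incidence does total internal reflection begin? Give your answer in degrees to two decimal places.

From Brewster, n₂/n₁ = tan θ_B = tan 31.67° = 0.6169.
Then sin θ_c = n₂/n₁ = 0.6169, so θ_c = arcsin 0.6169 = 38.09°.

θ_c ≈ 38.09°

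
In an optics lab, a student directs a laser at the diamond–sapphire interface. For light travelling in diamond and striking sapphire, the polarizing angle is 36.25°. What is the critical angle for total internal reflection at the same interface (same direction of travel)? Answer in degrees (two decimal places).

tan θ_B = n₂/n₁ = tan 36.25° = 0.7332.
Total internal reflection: sin θ_c = n₂/n₁ = 0.7332.
θ_c = arcsin(0.7332) = 47.16°.

θ_c ≈ 47.16°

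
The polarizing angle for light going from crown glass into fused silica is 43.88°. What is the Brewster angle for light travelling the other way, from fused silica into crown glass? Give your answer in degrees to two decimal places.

θ_B' ≈ 46.12°

The two Brewster angles are complementary: θ_B' = 90° − θ_B = 90° − 43.88° = 46.12°.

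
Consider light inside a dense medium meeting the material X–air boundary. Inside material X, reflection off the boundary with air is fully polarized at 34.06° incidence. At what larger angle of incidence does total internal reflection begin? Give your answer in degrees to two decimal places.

From Brewster, n₂/n₁ = tan θ_B = tan 34.06° = 0.6760.
Then sin θ_c = n₂/n₁ = 0.6760, so θ_c = arcsin 0.6760 = 42.53°.

θ_c ≈ 42.53°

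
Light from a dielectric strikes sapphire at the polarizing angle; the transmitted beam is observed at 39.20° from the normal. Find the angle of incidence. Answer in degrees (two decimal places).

At Brewster's angle the reflected and refracted rays are perpendicular, so θ_B + θ_t = 90°.
θ_B = 90° − 39.20° = 50.80°.

θ_B ≈ 50.80°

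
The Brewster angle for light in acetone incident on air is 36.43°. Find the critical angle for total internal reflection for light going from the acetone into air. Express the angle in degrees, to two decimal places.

θ_c ≈ 47.57°

tan θ_B = n₂/n₁ = tan 36.43° = 0.7381.
Total internal reflection: sin θ_c = n₂/n₁ = 0.7381.
θ_c = arcsin(0.7381) = 47.57°.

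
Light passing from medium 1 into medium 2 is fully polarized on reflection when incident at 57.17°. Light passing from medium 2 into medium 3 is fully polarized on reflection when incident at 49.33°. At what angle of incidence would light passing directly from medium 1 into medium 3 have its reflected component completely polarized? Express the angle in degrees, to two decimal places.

θ_B ≈ 61.00°

Each Brewster angle gives a ratio: n₂/n₁ = tan 57.17° = 1.5499, n₃/n₂ = tan 49.33° = 1.1638.
So n₃/n₁ = (n₂/n₁)(n₃/n₂) = 1.5499 × 1.1638 = 1.8039.
θ_B(1→3) = arctan(1.8039) = 61.00°.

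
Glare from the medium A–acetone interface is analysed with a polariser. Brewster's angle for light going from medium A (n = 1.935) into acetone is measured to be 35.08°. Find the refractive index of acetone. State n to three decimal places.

n ≈ 1.359

At Brewster's angle, tan θ_B = n₂/n₁ with n₁ on the incident side (medium A) and n₂ on the transmitted side (acetone).
n₂ = n₁ tan θ_B = 1.935 × tan 35.08° = 1.359.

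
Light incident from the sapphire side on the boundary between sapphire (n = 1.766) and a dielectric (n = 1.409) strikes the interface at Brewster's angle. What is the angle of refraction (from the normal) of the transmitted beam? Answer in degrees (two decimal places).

tan θ_B = n₂/n₁ = 1.409/1.766 = 0.7978, so θ_B = 38.58°.
Since θ_B + θ_t = 90° at Brewster incidence, θ_t = 90° − 38.58° = 51.42°.

θ_t ≈ 51.42°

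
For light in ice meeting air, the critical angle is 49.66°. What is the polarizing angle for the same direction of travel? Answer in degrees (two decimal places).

sin θ_c = n₂/n₁, so n₂/n₁ = sin 49.66° = 0.7622.
Brewster: tan θ_B = n₂/n₁ = 0.7622.
θ_B = arctan(0.7622) = 37.32°.

θ_B ≈ 37.32°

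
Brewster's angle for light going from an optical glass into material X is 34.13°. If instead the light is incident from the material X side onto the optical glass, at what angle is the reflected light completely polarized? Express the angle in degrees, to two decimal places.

θ_B' ≈ 55.87°

The two Brewster angles are complementary: θ_B' = 90° − θ_B = 90° − 34.13° = 55.87°.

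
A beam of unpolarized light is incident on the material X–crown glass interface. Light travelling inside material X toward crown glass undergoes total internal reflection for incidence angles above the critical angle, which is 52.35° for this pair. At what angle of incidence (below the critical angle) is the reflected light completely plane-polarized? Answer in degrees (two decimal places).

sin θ_c = n₂/n₁, so n₂/n₁ = sin 52.35° = 0.7918.
Brewster: tan θ_B = n₂/n₁ = 0.7918.
θ_B = arctan(0.7918) = 38.37°.

θ_B ≈ 38.37°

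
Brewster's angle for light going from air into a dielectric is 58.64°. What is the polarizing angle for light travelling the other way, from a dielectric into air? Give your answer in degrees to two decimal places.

The two Brewster angles are complementary: θ_B' = 90° − θ_B = 90° − 58.64° = 31.36°.

θ_B' ≈ 31.36°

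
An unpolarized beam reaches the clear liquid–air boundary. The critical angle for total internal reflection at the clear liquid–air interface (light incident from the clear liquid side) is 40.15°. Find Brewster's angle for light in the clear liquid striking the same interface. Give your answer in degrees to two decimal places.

sin θ_c = n₂/n₁, so n₂/n₁ = sin 40.15° = 0.6448.
Brewster: tan θ_B = n₂/n₁ = 0.6448.
θ_B = arctan(0.6448) = 32.81°.

θ_B ≈ 32.81°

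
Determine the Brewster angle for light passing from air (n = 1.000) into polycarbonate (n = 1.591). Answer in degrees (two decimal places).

θ_B ≈ 57.85°

The reflected p-component vanishes when tan θ_B = n₂/n₁.
Here n₂/n₁ = 1.591/1.000 = 1.5910, and Brewster's law gives tan θ_B = n₂/n₁.
θ_B = arctan(1.5910) = 57.85°.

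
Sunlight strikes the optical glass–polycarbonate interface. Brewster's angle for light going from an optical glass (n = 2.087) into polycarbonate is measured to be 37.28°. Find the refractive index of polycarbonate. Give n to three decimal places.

n ≈ 1.589

At Brewster's angle, tan θ_B = n₂/n₁ with n₁ on the incident side (an optical glass) and n₂ on the transmitted side (polycarbonate).
n₂ = n₁ tan θ_B = 2.087 × tan 37.28° = 1.589.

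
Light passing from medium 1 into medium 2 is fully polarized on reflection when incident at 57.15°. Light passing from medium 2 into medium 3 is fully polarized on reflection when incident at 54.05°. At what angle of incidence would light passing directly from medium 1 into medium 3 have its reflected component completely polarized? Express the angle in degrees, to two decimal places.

θ_B ≈ 64.91°

tan θ_B(1→2) = n₂/n₁ = tan 57.15° = 1.5487.
tan θ_B(2→3) = n₃/n₂ = tan 54.05° = 1.3789.
So n₃/n₁ = (n₂/n₁)(n₃/n₂) = 1.5487 × 1.3789 = 2.1356.
θ_B(1→3) = arctan(2.1356) = 64.91°.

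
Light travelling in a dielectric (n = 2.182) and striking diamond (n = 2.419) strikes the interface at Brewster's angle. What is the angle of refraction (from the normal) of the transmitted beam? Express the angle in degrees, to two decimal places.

First find Brewster's angle: tan θ_B = 2.419/2.182 = 1.1086, giving θ_B = 47.95°.
At Brewster's angle the reflected and refracted rays are perpendicular, so θ_t = 90° − θ_B = 90° − 47.95° = 42.05°.

θ_t ≈ 42.05°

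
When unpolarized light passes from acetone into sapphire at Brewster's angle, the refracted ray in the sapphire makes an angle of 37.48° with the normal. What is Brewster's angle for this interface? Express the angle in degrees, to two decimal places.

θ_B ≈ 52.52°

Brewster's condition makes the reflected and refracted beams perpendicular: θ_B + θ_t = 90°.
θ_B = 90° − 37.48° = 52.52°.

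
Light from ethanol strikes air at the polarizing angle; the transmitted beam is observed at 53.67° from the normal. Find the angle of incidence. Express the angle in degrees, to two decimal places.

θ_B ≈ 36.33°

Brewster's condition makes the reflected and refracted beams perpendicular: θ_B + θ_t = 90°.
θ_B = 90° − 53.67° = 36.33°.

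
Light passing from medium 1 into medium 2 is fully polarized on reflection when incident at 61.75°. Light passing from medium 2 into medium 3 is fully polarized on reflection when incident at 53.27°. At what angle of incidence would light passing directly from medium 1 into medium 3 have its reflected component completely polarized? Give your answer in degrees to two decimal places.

Each Brewster angle gives a ratio: n₂/n₁ = tan 61.75° = 1.8611, n₃/n₂ = tan 53.27° = 1.3401.
n₃/n₁ = 2.4941. Then tan θ_B(1→3) = n₃/n₁, so θ_B(1→3) = arctan(2.4941) = 68.15°.

θ_B ≈ 68.15°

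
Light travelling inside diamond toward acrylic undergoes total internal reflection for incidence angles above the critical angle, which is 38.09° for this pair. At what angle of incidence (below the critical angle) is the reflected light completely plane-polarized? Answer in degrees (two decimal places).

θ_B ≈ 31.67°

sin θ_c = n₂/n₁, so n₂/n₁ = sin 38.09° = 0.6169.
Brewster: tan θ_B = n₂/n₁ = 0.6169.
θ_B = arctan(0.6169) = 31.67°.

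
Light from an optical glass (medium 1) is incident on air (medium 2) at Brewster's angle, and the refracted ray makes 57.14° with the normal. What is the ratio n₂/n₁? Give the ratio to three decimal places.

n₂/n₁ ≈ 0.646

At Brewster incidence θ_B = 90° − θ_t = 90° − 57.14° = 32.86°.
Then n₂/n₁ = tan θ_B = tan 32.86° = 0.646.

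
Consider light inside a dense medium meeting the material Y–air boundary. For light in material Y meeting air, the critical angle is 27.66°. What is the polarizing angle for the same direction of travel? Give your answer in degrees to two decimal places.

θ_B ≈ 24.90°

sin θ_c = n₂/n₁, so n₂/n₁ = sin 27.66° = 0.4642.
Brewster: tan θ_B = n₂/n₁ = 0.4642.
θ_B = arctan(0.4642) = 24.90°.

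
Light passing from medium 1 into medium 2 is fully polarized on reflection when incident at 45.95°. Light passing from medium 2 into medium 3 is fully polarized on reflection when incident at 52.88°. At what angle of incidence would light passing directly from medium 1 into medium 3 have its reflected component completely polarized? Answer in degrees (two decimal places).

tan θ_B(1→2) = n₂/n₁ = tan 45.95° = 1.0337.
tan θ_B(2→3) = n₃/n₂ = tan 52.88° = 1.3213.
So n₃/n₁ = (n₂/n₁)(n₃/n₂) = 1.0337 × 1.3213 = 1.3658.
θ_B(1→3) = arctan(1.3658) = 53.79°.

θ_B ≈ 53.79°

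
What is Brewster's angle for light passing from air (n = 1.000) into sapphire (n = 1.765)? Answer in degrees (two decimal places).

θ_B ≈ 60.47°

Brewster's condition: tan θ_B = n₂/n₁ = 1.765/1.000 = 1.7650. Taking the arctangent, θ_B = 60.47°.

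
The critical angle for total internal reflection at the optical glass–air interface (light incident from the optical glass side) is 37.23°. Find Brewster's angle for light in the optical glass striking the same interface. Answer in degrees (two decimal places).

n₂/n₁ = sin θ_c = sin 37.23° = 0.6050.
tan θ_B equals the same ratio, so θ_B = arctan(0.6050) = 31.17°.

θ_B ≈ 31.17°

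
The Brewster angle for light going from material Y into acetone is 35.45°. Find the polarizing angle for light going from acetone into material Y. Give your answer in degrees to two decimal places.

Reversing the direction swaps n₁ and n₂, so tan θ_B' = 1/tan θ_B and θ_B' = 90° − θ_B.
Hence θ_B' = 90° − 35.45° = 54.55°.

θ_B' ≈ 54.55°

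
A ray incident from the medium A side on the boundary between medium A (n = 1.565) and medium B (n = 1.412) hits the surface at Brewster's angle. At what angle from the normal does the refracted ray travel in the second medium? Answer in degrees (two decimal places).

First find Brewster's angle: tan θ_B = 1.412/1.565 = 0.9022, giving θ_B = 42.06°.
Since θ_B + θ_t = 90° at Brewster incidence, θ_t = 90° − 42.06° = 47.94°.

θ_t ≈ 47.94°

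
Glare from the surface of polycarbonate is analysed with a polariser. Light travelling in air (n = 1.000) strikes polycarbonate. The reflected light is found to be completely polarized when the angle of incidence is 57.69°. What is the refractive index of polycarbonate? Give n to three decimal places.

At Brewster's angle, tan θ_B = n₂/n₁ with n₁ on the incident side (air) and n₂ on the transmitted side (polycarbonate).
n₂ = n₁ tan θ_B = 1.000 × tan 57.69° = 1.581.

n ≈ 1.581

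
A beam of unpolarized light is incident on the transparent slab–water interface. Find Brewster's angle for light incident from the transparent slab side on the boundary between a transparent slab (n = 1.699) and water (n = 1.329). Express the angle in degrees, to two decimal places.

θ_B ≈ 38.03°

At Brewster's angle the reflected and refracted rays are perpendicular, which with Snell's law gives tan θ_B = n₂/n₁.
Here n₂/n₁ = 1.329/1.699 = 0.7822, and Brewster's law gives tan θ_B = n₂/n₁. Taking the arctangent, θ_B = 38.03°.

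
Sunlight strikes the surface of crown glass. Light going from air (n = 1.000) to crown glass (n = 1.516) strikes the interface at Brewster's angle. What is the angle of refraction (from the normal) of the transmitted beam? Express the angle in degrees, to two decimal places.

θ_B = arctan(n₂/n₁) = arctan(1.516/1.000) = 56.59°.
At Brewster's angle the reflected and refracted rays are perpendicular, so θ_t = 90° − θ_B = 90° − 56.59° = 33.41°.

θ_t ≈ 33.41°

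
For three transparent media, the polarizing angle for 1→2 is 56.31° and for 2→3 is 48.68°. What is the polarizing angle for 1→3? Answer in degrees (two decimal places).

θ_B ≈ 59.63°

Each Brewster angle gives a ratio: n₂/n₁ = tan 56.31° = 1.5000, n₃/n₂ = tan 48.68° = 1.1375.
Multiplying, n₃/n₁ = 1.5000 × 1.1375 = 1.7062, and θ_B(1→3) = arctan 1.7062 = 59.63°.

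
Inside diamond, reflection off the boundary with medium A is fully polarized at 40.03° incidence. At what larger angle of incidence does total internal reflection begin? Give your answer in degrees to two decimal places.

θ_c ≈ 57.14°

tan θ_B = n₂/n₁ = tan 40.03° = 0.8400.
Total internal reflection: sin θ_c = n₂/n₁ = 0.8400.
θ_c = arcsin(0.8400) = 57.14°.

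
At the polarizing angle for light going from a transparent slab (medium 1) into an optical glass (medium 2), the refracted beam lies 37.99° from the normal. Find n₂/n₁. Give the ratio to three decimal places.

n₂/n₁ ≈ 1.280

θ_B + θ_t = 90°, so θ_B = 90° − 37.99° = 52.01°.
tan θ_B = n₂/n₁, so n₂/n₁ = tan 52.01° = 1.280.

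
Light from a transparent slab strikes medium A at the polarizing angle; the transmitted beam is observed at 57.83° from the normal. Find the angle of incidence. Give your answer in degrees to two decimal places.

At Brewster's angle the reflected and refracted rays are perpendicular, so θ_B + θ_t = 90°.
θ_B = 90° − 57.83° = 32.17°.

θ_B ≈ 32.17°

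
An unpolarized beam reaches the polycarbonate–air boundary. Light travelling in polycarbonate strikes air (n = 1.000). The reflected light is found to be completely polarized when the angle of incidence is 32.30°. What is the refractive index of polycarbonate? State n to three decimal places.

Brewster's law: tan θ_B = n₂/n₁ (light incident in polycarbonate, refracted into air).
n₁ = n₂ / tan θ_B = 1.000 / tan 32.30° = 1.582.

n ≈ 1.582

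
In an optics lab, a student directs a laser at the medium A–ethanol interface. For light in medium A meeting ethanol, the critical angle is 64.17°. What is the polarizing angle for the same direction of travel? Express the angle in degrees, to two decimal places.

θ_B ≈ 41.99°

sin θ_c = n₂/n₁, so n₂/n₁ = sin 64.17° = 0.9001.
Brewster: tan θ_B = n₂/n₁ = 0.9001.
θ_B = arctan(0.9001) = 41.99°.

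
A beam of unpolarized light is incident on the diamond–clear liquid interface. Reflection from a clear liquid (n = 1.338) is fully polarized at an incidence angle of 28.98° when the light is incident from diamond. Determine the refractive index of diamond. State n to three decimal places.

n ≈ 2.416

Brewster's law: tan θ_B = n₂/n₁ (light incident in diamond, refracted into a clear liquid).
n₁ = n₂ / tan θ_B = 1.338 / tan 28.98° = 2.416.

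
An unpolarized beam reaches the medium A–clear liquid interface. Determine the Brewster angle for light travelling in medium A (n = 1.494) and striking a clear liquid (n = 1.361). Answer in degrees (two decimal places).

θ_B ≈ 42.33°

Brewster's condition: tan θ_B = n₂/n₁ = 1.361/1.494 = 0.9110.
So θ_B = arctan 0.9110 = 42.33°.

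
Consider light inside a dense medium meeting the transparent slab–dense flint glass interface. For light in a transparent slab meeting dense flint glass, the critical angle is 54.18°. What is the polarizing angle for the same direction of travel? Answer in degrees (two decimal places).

θ_B ≈ 39.04°

At the critical angle sin θ_c = n₂/n₁, giving n₂/n₁ = sin 54.18° = 0.8109.
Then tan θ_B = n₂/n₁ = 0.8109, so θ_B = arctan 0.8109 = 39.04°.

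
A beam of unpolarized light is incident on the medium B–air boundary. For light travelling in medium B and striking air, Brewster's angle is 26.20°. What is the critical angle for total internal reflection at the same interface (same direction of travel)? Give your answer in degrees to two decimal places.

θ_c ≈ 29.48°

n₂/n₁ = tan 26.20° = 0.4921; the critical angle satisfies sin θ_c = n₂/n₁.
θ_c = arcsin(0.4921) = 29.48°.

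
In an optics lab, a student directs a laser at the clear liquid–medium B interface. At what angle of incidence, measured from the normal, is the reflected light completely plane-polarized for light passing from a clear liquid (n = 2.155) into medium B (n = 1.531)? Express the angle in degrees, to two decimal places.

Here n₂/n₁ = 1.531/2.155 = 0.7104, and Brewster's law gives tan θ_B = n₂/n₁.
θ_B = arctan(0.7104) = 35.39°.

θ_B ≈ 35.39°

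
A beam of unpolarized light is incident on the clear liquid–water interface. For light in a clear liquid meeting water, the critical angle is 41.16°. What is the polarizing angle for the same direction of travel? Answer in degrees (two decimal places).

θ_B ≈ 33.35°

sin θ_c = n₂/n₁, so n₂/n₁ = sin 41.16° = 0.6582.
Brewster: tan θ_B = n₂/n₁ = 0.6582.
θ_B = arctan(0.6582) = 33.35°.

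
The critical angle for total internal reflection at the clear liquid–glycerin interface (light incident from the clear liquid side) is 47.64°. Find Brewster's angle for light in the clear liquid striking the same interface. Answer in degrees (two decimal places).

n₂/n₁ = sin θ_c = sin 47.64° = 0.7389.
tan θ_B equals the same ratio, so θ_B = arctan(0.7389) = 36.46°.

θ_B ≈ 36.46°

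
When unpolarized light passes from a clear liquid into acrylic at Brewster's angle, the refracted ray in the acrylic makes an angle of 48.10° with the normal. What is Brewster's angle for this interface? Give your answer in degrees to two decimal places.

Brewster's condition makes the reflected and refracted beams perpendicular: θ_B + θ_t = 90°.
θ_B = 90° − 48.10° = 41.90°.

θ_B ≈ 41.90°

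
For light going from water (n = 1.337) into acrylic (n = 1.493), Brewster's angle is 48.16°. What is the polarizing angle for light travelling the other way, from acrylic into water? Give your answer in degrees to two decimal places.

θ_B' ≈ 41.84°

The two Brewster angles are complementary: θ_B' = 90° − θ_B = 90° − 48.16° = 41.84°.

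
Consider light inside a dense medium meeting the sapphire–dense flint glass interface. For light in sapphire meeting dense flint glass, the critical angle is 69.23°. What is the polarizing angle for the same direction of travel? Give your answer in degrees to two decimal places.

θ_B ≈ 43.08°

n₂/n₁ = sin θ_c = sin 69.23° = 0.9350.
tan θ_B equals the same ratio, so θ_B = arctan(0.9350) = 43.08°.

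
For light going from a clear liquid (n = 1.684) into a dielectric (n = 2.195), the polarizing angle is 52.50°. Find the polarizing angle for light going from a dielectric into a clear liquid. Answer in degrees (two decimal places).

Reversing the direction swaps n₁ and n₂, so tan θ_B' = 1/tan θ_B and θ_B' = 90° − θ_B.
Hence θ_B' = 90° − 52.50° = 37.50°.

θ_B' ≈ 37.50°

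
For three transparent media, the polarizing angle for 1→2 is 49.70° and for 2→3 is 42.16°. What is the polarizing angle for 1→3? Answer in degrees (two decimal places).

Each Brewster angle gives a ratio: n₂/n₁ = tan 49.70° = 1.1792, n₃/n₂ = tan 42.16° = 0.9055.
n₃/n₁ = 1.0677. Then tan θ_B(1→3) = n₃/n₁, so θ_B(1→3) = arctan(1.0677) = 46.88°.

θ_B ≈ 46.88°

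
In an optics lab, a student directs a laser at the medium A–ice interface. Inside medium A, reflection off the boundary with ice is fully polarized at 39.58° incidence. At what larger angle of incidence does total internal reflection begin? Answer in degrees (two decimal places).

tan θ_B = n₂/n₁ = tan 39.58° = 0.8267.
Total internal reflection: sin θ_c = n₂/n₁ = 0.8267.
θ_c = arcsin(0.8267) = 55.76°.

θ_c ≈ 55.76°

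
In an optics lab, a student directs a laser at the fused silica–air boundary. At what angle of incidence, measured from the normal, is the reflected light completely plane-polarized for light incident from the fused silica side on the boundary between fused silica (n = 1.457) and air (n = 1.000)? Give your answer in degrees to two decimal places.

θ_B ≈ 34.46°

tan θ_B = n₂/n₁ = 1.000/1.457 = 0.6863.
θ_B = arctan(0.6863) = 34.46°.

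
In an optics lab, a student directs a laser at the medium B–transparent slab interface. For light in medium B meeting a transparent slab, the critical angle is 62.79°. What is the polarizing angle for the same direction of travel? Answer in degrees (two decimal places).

θ_B ≈ 41.65°

At the critical angle sin θ_c = n₂/n₁, giving n₂/n₁ = sin 62.79° = 0.8893.
Then tan θ_B = n₂/n₁ = 0.8893, so θ_B = arctan 0.8893 = 41.65°.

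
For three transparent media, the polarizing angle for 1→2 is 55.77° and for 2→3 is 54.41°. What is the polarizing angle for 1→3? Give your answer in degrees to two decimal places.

tan θ_B(1→2) = n₂/n₁ = tan 55.77° = 1.4698.
tan θ_B(2→3) = n₃/n₂ = tan 54.41° = 1.3973.
Multiplying, n₃/n₁ = 1.4698 × 1.3973 = 2.0538, and θ_B(1→3) = arctan 2.0538 = 64.04°.

θ_B ≈ 64.04°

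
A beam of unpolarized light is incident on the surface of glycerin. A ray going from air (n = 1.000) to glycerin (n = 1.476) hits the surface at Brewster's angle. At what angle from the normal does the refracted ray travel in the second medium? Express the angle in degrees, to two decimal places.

tan θ_B = n₂/n₁ = 1.476/1.000 = 1.4760, so θ_B = 55.88°.
Since θ_B + θ_t = 90° at Brewster incidence, θ_t = 90° − 55.88° = 34.12°.

θ_t ≈ 34.12°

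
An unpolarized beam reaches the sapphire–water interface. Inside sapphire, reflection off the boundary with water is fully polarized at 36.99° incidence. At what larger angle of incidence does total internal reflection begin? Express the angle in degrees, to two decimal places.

θ_c ≈ 48.88°

tan θ_B = n₂/n₁ = tan 36.99° = 0.7533.
Total internal reflection: sin θ_c = n₂/n₁ = 0.7533.
θ_c = arcsin(0.7533) = 48.88°.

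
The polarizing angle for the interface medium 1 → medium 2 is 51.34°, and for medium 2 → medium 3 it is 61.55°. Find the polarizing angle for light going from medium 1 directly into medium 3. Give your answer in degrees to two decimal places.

tan θ_B(1→2) = n₂/n₁ = tan 51.34° = 1.2500.
tan θ_B(2→3) = n₃/n₂ = tan 61.55° = 1.8456.
Multiplying, n₃/n₁ = 1.2500 × 1.8456 = 2.3070, and θ_B(1→3) = arctan 2.3070 = 66.57°.

θ_B ≈ 66.57°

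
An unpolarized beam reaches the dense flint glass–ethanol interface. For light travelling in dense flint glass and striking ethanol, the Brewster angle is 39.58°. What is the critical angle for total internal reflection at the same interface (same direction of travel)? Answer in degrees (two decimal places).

θ_c ≈ 55.76°

n₂/n₁ = tan 39.58° = 0.8267; the critical angle satisfies sin θ_c = n₂/n₁.
θ_c = arcsin(0.8267) = 55.76°.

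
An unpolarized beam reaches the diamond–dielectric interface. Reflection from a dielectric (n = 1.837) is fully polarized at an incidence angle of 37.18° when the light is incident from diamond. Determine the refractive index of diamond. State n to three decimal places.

Brewster's law: tan θ_B = n₂/n₁ (light incident in diamond, refracted into a dielectric).
n₁ = n₂ / tan θ_B = 1.837 / tan 37.18° = 2.422.

n ≈ 2.422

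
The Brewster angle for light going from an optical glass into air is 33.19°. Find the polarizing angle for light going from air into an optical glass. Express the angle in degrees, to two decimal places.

θ_B' ≈ 56.81°

The two Brewster angles are complementary: θ_B' = 90° − θ_B = 90° − 33.19° = 56.81°.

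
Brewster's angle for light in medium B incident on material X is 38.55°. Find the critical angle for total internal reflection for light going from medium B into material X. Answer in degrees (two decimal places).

tan θ_B = n₂/n₁ = tan 38.55° = 0.7969.
Total internal reflection: sin θ_c = n₂/n₁ = 0.7969.
θ_c = arcsin(0.7969) = 52.83°.

θ_c ≈ 52.83°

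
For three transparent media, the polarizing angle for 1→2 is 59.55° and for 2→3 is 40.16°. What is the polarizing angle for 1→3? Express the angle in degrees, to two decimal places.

n₂/n₁ = tan 59.55° = 1.7011 and n₃/n₂ = tan 40.16° = 0.8439.
So n₃/n₁ = (n₂/n₁)(n₃/n₂) = 1.7011 × 0.8439 = 1.4355.
θ_B(1→3) = arctan(1.4355) = 55.14°.

θ_B ≈ 55.14°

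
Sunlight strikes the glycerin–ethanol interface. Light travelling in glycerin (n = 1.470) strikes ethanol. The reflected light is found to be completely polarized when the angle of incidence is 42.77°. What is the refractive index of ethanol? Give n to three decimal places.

Full polarization of the reflected beam means tan θ_B = n₂/n₁, where n₁ is the incident medium (glycerin).
n₂ = n₁ tan θ_B = 1.470 × tan 42.77° = 1.360.

n ≈ 1.360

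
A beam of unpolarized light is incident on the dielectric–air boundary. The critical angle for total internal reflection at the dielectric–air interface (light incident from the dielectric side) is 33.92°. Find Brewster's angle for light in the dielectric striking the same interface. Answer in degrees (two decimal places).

θ_B ≈ 29.16°

sin θ_c = n₂/n₁, so n₂/n₁ = sin 33.92° = 0.5580.
Brewster: tan θ_B = n₂/n₁ = 0.5580.
θ_B = arctan(0.5580) = 29.16°.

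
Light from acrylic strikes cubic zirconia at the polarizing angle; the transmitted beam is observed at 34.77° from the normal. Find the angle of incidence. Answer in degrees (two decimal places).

At Brewster's angle the reflected and refracted rays are perpendicular, so θ_B + θ_t = 90°.
So θ_B = 90° − θ_t = 90° − 34.77° = 55.23°.

θ_B ≈ 55.23°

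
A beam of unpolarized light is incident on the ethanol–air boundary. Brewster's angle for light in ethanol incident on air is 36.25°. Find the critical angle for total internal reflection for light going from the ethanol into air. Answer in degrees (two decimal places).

θ_c ≈ 47.16°

From Brewster, n₂/n₁ = tan θ_B = tan 36.25° = 0.7332.
Then sin θ_c = n₂/n₁ = 0.7332, so θ_c = arcsin 0.7332 = 47.16°.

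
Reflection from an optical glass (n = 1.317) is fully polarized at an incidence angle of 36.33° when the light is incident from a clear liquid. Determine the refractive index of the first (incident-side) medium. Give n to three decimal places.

n ≈ 1.791

Full polarization of the reflected beam means tan θ_B = n₂/n₁, where n₁ is the incident medium (a clear liquid).
n₁ = n₂ / tan θ_B = 1.317 / tan 36.33° = 1.791.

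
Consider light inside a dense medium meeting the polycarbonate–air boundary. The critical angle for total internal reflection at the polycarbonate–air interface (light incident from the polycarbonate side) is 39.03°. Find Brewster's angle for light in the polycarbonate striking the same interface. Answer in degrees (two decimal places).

sin θ_c = n₂/n₁, so n₂/n₁ = sin 39.03° = 0.6297.
Brewster: tan θ_B = n₂/n₁ = 0.6297.
θ_B = arctan(0.6297) = 32.20°.

θ_B ≈ 32.20°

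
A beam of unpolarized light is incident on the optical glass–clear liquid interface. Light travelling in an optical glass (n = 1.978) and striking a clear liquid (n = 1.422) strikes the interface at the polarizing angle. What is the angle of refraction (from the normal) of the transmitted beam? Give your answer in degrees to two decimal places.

θ_t ≈ 54.29°

tan θ_B = n₂/n₁ = 1.422/1.978 = 0.7189, so θ_B = 35.71°.
At Brewster's angle the reflected and refracted rays are perpendicular, so θ_t = 90° − θ_B = 90° − 35.71° = 54.29°.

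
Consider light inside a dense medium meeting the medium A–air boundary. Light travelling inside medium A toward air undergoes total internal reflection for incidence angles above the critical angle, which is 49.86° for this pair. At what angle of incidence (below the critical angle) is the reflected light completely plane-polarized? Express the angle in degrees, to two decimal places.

sin θ_c = n₂/n₁, so n₂/n₁ = sin 49.86° = 0.7645.
Brewster: tan θ_B = n₂/n₁ = 0.7645.
θ_B = arctan(0.7645) = 37.40°.

θ_B ≈ 37.40°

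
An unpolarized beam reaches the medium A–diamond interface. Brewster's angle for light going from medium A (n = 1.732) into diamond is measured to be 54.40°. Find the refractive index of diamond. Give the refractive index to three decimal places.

Brewster's law: tan θ_B = n₂/n₁ (light incident in medium A, refracted into diamond).
n₂ = n₁ tan θ_B = 1.732 × tan 54.40° = 2.419.

n ≈ 2.419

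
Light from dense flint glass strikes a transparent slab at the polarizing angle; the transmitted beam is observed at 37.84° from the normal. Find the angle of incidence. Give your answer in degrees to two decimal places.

θ_B ≈ 52.16°

Since the reflected and refracted rays are at right angles at the polarizing angle, θ_B + θ_t = 90°.
θ_B = 90° − 37.84° = 52.16°.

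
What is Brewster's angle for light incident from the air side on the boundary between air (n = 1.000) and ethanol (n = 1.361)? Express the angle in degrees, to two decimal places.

θ_B ≈ 53.69°

Here n₂/n₁ = 1.361/1.000 = 1.3610, and Brewster's law gives tan θ_B = n₂/n₁.
θ_B = arctan(1.3610) = 53.69°.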